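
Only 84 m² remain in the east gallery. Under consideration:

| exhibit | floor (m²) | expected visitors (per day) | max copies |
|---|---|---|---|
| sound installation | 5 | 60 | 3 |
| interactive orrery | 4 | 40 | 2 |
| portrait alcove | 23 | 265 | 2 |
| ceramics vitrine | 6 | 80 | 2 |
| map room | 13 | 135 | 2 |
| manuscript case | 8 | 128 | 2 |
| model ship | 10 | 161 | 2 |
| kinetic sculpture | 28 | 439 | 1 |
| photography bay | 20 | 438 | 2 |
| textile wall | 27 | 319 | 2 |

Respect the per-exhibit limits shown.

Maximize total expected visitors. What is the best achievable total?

1571

By expected visitors per m²: photography bay 21.90, model ship 16.10, manuscript case 16.00, kinetic sculpture 15.68 lead.
Greedy by ratio would take ceramics vitrine + 2×manuscript case + 2×model ship + 2×photography bay: 82 m² used, total 1534.
The 26 m² tied up in ceramics vitrine and 2×model ship is better spent on kinetic sculpture — total rises to 1571 (84 m²).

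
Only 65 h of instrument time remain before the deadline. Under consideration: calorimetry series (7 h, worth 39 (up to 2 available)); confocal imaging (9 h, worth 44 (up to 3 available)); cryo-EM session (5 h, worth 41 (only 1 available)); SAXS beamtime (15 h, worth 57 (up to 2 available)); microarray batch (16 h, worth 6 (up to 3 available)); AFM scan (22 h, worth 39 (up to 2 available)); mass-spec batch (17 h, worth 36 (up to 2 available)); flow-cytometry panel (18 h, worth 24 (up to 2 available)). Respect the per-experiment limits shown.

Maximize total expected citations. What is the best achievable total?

308

Density check — cryo-EM session 8.20, calorimetry series 5.57, confocal imaging 4.89 are the best per h.
2×calorimetry series + 3×confocal imaging + cryo-EM session + SAXS beamtime uses 61 of the 65 h and totals 308.
Nothing else within 65 h beats 308.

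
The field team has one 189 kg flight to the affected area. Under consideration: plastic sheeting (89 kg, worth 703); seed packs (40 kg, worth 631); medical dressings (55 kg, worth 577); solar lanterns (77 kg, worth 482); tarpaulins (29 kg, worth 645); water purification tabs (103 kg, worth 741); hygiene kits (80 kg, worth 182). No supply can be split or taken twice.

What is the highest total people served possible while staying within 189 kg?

2017

By people served per kg: tarpaulins 22.24, seed packs 15.78, medical dressings 10.49 lead.
The ratio heuristic lands on seed packs + medical dressings + tarpaulins (1853) but leaves 65 kg idle.
Dropping medical dressings frees 55 kg; slotting in water purification tabs (103 kg) lifts the total to 2017 at 172 kg.
That's the maximum — no swap from here does better than 2017.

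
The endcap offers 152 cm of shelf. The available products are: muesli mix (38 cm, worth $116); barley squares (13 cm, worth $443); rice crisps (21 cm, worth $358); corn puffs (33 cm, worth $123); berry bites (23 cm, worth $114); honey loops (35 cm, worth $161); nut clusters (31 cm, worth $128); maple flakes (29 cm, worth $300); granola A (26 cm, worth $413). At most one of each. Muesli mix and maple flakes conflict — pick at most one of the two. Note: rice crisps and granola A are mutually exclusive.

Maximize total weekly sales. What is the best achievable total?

1504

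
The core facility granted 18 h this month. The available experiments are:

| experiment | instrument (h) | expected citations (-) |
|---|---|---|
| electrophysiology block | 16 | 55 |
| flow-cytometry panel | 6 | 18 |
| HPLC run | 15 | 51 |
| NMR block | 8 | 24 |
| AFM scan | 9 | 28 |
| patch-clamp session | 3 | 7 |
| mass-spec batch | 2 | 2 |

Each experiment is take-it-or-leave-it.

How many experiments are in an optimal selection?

Best achievable expected citations is 58.
For example HPLC run + patch-clamp session achieves it, using 18 h.
Any selection reaching 58 contains exactly 2 experiments.

2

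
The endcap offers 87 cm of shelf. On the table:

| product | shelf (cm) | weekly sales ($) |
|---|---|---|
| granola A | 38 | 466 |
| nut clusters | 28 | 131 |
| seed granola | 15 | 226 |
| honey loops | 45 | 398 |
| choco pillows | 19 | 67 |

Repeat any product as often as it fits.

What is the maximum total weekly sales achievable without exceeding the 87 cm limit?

1144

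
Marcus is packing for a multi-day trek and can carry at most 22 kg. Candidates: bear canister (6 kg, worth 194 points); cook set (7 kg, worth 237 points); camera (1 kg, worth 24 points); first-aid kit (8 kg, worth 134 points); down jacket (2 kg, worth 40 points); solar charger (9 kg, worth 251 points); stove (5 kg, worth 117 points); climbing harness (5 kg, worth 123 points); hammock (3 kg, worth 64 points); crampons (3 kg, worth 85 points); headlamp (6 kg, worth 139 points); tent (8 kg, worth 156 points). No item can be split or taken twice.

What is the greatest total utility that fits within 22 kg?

A density-first pass picks bear canister + cook set + camera + climbing harness + crampons — 663 at 22 kg.
Replace camera and climbing harness and crampons with solar charger: the trade gains 19 net, giving 682 at 22 kg.

682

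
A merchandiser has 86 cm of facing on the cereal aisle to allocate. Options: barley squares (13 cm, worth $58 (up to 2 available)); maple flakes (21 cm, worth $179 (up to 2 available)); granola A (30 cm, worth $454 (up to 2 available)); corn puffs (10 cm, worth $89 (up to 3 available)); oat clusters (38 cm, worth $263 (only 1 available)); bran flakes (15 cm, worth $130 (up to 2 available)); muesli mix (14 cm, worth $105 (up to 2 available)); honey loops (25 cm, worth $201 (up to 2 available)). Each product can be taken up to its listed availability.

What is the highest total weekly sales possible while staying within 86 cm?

1127

Ranking by ratio (weekly sales/cm): granola A 15.13, corn puffs 8.90, bran flakes 8.67, maple flakes 8.52.
The ratio heuristic lands on 2×granola A + 2×corn puffs (1086) but leaves 6 cm idle.
Dropping corn puffs frees 10 cm; slotting in bran flakes (15 cm) lifts the total to 1127 at 85 cm.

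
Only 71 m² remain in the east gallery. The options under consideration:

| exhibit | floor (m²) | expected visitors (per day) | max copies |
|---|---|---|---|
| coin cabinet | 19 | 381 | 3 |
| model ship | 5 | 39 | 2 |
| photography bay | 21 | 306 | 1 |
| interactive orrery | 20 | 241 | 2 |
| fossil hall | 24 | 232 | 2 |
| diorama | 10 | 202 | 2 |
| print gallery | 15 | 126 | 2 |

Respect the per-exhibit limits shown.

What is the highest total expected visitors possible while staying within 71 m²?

1345

The ratio heuristic lands on 2×coin cabinet + 2×model ship + 2×diorama (1244) but leaves 3 m² idle.
The 20 m² tied up in 2×model ship and diorama is better spent on coin cabinet — total rises to 1345 (67 m²).
Nothing else within 71 m² beats 1345.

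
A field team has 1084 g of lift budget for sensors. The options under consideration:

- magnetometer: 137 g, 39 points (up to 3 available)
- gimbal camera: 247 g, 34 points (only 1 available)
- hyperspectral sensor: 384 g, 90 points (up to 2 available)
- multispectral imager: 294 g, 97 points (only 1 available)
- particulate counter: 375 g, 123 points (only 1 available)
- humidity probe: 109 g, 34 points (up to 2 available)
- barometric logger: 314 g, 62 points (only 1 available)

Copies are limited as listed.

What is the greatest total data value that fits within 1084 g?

The ratio heuristic lands on magnetometer + multispectral imager + particulate counter + 2×humidity probe (327) but leaves 60 g idle.
The 218 g tied up in 2×humidity probe is better spent on 2×magnetometer — total rises to 337 (1080 g).

337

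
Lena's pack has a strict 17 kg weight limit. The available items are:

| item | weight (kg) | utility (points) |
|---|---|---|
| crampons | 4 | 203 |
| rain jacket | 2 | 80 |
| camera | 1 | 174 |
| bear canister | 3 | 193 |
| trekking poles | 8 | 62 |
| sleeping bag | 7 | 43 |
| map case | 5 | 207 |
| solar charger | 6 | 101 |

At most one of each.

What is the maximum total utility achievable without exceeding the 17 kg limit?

857

Crampons + rain jacket + camera + bear canister + map case uses 15 of the 17 kg and totals 857.
That's the maximum — no swap from here does better than 857.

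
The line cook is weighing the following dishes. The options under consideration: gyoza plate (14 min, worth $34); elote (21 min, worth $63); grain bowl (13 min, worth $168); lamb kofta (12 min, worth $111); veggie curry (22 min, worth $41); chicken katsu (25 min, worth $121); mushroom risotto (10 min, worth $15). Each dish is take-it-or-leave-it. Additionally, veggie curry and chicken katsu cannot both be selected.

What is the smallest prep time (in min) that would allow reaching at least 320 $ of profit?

Need the lightest bundle worth ≥ 320.
elote + grain bowl + lamb kofta: 342 profit at 46 min.
Any bundle with less than 46 min falls short of 320.

46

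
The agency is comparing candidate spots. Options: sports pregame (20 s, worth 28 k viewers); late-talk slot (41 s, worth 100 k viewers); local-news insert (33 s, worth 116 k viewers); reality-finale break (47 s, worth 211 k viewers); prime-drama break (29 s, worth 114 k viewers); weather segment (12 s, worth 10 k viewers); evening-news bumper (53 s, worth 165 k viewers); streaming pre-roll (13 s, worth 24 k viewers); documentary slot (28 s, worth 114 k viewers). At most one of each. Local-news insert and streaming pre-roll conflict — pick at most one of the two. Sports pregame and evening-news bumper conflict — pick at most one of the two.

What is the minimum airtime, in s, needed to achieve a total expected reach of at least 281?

75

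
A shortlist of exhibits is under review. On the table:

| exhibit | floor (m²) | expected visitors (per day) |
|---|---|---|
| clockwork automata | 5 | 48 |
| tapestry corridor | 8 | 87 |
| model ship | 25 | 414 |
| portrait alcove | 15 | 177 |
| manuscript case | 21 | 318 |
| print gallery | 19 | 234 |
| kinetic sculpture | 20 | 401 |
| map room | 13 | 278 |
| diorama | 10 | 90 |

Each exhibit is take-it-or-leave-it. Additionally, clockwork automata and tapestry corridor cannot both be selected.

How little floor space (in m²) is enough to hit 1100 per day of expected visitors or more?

63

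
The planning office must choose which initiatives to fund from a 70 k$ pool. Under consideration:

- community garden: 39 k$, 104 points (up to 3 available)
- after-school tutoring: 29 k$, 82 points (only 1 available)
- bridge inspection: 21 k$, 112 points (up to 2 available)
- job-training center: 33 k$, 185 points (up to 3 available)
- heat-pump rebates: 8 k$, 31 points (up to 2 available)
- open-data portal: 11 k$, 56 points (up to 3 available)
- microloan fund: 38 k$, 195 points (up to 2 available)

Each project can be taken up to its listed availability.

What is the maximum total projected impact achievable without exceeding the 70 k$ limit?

370

Taking 2×job-training center: 66 k$ used, 370 in projected impact.
The spare 4 k$ is too small for any remaining project, and no exchange beats 370.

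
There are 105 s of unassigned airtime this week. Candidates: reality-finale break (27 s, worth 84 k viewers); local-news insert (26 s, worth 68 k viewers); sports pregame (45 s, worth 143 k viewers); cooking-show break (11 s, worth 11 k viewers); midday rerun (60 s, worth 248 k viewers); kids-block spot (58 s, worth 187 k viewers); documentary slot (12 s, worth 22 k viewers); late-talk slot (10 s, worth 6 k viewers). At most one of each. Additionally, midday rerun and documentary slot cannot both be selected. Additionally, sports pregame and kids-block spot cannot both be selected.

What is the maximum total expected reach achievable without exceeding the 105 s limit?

391

Density check — midday rerun 4.13, kids-block spot 3.22, sports pregame 3.18 are the best per s.
Taking sports pregame + midday rerun: 105 s used, 391 in expected reach.
Every other selection either busts 105 s or breaks a pairing rule or fails to beat 391.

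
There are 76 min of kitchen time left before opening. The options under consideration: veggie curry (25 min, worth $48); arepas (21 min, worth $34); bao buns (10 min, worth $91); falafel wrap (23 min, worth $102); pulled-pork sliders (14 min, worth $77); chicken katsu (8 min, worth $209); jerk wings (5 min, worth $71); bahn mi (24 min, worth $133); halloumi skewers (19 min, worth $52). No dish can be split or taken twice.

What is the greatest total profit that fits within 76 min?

606

Density check — chicken katsu 26.12, jerk wings 14.20, bao buns 9.10, bahn mi 5.54 are the best per min.
Greedy by ratio would take bao buns + pulled-pork sliders + chicken katsu + jerk wings + bahn mi: 61 min used, total 581.
The 14 min tied up in pulled-pork sliders is better spent on falafel wrap — total rises to 606 (70 min).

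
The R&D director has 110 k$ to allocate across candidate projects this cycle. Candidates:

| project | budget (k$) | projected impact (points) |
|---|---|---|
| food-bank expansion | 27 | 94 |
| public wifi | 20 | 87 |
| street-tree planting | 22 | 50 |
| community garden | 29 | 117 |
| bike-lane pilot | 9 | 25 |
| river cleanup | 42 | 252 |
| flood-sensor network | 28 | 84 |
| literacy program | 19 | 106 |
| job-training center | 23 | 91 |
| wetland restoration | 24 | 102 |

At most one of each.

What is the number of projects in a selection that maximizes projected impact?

Optimal total is 562.
One optimal bundle: public wifi + community garden + river cleanup + literacy program (110 k$).
Any selection reaching 562 contains exactly 4 projects.

4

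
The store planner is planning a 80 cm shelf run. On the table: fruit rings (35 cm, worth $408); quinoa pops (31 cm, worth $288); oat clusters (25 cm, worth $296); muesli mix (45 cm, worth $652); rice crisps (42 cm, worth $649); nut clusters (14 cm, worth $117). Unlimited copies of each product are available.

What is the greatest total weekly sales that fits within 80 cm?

1060

By weekly sales per cm: rice crisps 15.45, muesli mix 14.49, oat clusters 11.84, fruit rings 11.66 lead.
Taking the top-ratio products first gives oat clusters + rice crisps for 945 (67 cm).
Dropping oat clusters and rice crisps frees 67 cm; slotting in fruit rings + muesli mix (80 cm) lifts the total to 1060 at 80 cm.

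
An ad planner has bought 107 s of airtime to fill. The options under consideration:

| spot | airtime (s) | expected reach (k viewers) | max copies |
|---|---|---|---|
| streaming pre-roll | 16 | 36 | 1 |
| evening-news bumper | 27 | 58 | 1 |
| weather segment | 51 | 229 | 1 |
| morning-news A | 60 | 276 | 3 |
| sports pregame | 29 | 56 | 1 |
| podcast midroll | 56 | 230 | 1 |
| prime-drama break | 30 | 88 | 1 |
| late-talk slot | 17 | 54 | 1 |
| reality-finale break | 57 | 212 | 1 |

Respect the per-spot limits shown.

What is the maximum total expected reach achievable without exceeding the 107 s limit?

Taking the top-ratio spots first gives morning-news A + prime-drama break + late-talk slot for 418 (107 s).
Reworking the packing: weather segment + podcast midroll uses 107 s and improves the total to 459.
That's the maximum — no swap from here does better than 459.

459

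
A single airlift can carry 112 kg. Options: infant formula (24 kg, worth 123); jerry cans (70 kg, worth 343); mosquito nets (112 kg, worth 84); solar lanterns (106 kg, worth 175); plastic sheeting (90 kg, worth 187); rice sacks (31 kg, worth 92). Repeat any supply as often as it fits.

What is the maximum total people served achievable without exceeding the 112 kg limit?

492

Best packing: 4×infant formula — 96 kg, 492 total.
Every other selection either busts 112 kg or fails to beat 492.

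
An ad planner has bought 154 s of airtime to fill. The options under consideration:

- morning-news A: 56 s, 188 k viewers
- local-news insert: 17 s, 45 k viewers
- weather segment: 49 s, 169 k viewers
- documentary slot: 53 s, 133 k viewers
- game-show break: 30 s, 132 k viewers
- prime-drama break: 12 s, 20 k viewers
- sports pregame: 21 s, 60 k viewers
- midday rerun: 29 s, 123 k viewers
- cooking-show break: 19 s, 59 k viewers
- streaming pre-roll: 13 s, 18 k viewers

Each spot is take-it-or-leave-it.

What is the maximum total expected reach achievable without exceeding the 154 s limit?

Greedy by ratio would take weather segment + game-show break + sports pregame + midday rerun + cooking-show break: 148 s used, total 543.
Dropping weather segment and cooking-show break frees 68 s; slotting in morning-news A + local-news insert (73 s) lifts the total to 548 at 153 s.
That's the maximum — no swap from here does better than 548.

548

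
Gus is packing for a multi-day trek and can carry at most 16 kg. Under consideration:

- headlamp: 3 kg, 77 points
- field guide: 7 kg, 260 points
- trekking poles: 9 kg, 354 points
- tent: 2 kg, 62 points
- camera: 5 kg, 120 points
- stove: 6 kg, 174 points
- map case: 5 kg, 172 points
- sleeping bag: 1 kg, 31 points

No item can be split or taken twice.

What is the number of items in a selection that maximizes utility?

2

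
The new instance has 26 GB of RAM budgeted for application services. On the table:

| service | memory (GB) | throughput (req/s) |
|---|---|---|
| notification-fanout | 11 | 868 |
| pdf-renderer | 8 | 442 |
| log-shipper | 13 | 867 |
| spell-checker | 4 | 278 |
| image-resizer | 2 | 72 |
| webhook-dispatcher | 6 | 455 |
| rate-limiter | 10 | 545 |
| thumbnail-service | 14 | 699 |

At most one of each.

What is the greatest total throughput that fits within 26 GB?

By throughput per GB: notification-fanout 78.91, webhook-dispatcher 75.83, spell-checker 69.50 lead.
Taking the top-ratio services first gives notification-fanout + spell-checker + image-resizer + webhook-dispatcher for 1673 (23 GB).
Replace spell-checker and webhook-dispatcher with log-shipper: the trade gains 134 net, giving 1807 at 26 GB.

1807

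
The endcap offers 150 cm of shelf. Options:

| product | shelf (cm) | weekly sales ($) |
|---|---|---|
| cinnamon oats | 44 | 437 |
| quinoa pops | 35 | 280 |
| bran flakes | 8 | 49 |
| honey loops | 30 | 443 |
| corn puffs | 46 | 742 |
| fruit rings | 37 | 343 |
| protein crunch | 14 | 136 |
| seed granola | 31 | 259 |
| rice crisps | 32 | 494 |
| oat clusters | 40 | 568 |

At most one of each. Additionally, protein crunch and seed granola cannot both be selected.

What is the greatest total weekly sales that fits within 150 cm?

2247

Ranking by ratio (weekly sales/cm): corn puffs 16.13, rice crisps 15.44, honey loops 14.77, oat clusters 14.20.
The ratio ordering already packs tightly: honey loops + corn puffs + rice crisps + oat clusters, 148 cm, 2247.
That's the maximum — no feasible swap from here does better than 2247.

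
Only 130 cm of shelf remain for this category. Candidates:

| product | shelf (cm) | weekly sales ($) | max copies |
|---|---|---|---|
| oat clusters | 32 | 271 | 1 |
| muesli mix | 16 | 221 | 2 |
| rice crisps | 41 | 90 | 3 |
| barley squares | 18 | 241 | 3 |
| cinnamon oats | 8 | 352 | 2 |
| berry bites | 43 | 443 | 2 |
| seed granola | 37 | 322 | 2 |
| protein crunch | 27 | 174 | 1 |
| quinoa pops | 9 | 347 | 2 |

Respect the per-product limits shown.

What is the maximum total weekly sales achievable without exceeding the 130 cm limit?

2563

Ranking by ratio (weekly sales/cm): cinnamon oats 44.00, quinoa pops 38.56, muesli mix 13.81.
2×muesli mix + 3×barley squares + 2×cinnamon oats + 2×quinoa pops uses 120 of the 130 cm and totals 2563.
No other feasible combination exceeds 2563.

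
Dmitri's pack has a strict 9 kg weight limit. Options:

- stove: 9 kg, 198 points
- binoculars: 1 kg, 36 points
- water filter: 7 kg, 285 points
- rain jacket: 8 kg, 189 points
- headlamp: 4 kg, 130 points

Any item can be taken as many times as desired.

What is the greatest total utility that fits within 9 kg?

2×binoculars + water filter uses 9 of the 9 kg and totals 357.
That's the maximum — no swap from here does better than 357.

357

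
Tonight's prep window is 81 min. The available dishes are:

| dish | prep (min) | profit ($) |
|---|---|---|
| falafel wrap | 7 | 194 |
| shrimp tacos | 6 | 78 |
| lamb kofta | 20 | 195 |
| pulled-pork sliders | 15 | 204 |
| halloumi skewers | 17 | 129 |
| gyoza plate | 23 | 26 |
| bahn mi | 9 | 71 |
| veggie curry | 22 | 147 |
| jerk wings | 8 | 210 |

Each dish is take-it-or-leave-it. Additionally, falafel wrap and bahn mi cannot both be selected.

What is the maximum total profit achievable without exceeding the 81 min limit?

1028

Taking falafel wrap + shrimp tacos + lamb kofta + pulled-pork sliders + veggie curry + jerk wings: 78 min used, 1028 in profit.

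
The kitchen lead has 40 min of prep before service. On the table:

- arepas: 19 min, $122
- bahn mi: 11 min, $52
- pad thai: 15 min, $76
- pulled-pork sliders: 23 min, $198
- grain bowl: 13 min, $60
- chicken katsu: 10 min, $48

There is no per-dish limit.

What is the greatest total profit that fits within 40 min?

274

Ranking by ratio (profit/min): pulled-pork sliders 8.61, arepas 6.42, pad thai 5.07, chicken katsu 4.80.
The ratio ordering already packs tightly: pad thai + pulled-pork sliders, 38 min, 274.
No other feasible combination exceeds 274.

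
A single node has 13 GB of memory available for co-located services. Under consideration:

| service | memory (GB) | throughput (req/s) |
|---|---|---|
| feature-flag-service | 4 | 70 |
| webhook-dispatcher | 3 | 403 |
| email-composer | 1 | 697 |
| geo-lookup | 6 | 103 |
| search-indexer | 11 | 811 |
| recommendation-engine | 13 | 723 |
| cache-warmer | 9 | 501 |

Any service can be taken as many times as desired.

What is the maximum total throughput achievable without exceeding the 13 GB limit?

Best packing: 13×email-composer — 13 GB, 9061 total.
Nothing else within 13 GB beats 9061.

9061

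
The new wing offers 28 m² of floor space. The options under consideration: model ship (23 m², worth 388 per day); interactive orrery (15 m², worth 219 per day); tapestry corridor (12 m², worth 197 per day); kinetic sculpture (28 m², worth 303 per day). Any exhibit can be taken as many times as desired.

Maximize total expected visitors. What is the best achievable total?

416

Density check — model ship 16.87, tapestry corridor 16.42, interactive orrery 14.60 are the best per m².
Greedy by ratio would take model ship: 23 m² used, total 388.
Replace model ship with interactive orrery + tapestry corridor: the trade gains 28 net, giving 416 at 27 m².
The spare 1 m² is too small for any remaining exhibit, and no exchange beats 416.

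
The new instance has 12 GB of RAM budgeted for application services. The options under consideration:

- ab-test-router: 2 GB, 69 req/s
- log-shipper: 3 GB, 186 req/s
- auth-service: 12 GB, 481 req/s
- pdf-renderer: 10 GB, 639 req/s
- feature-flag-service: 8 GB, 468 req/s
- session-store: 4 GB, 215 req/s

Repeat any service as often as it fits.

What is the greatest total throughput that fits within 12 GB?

A density-first pass picks ab-test-router + pdf-renderer — 708 at 12 GB.
Replace ab-test-router and pdf-renderer with 4×log-shipper: the trade gains 36 net, giving 744 at 12 GB.
That's the maximum — no swap from here does better than 744.

744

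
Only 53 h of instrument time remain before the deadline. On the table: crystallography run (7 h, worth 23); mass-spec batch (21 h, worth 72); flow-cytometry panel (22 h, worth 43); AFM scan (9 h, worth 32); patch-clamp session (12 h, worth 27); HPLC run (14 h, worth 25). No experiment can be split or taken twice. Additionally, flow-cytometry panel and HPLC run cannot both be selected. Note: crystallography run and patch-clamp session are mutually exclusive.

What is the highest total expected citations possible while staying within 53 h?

Taking crystallography run + mass-spec batch + AFM scan + HPLC run: 51 h used, 152 in expected citations.
Runner-up mass-spec batch + flow-cytometry panel + AFM scan tops out at 147.

152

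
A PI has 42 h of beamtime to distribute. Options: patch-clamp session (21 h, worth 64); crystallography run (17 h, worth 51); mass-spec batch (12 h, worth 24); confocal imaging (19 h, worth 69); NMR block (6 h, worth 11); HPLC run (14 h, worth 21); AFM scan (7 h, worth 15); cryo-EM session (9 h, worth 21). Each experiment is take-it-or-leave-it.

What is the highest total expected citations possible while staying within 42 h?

Ranking by ratio (expected citations/h): confocal imaging 3.63, patch-clamp session 3.05, crystallography run 3.00, cryo-EM session 2.33.
The ratio ordering already packs tightly: patch-clamp session + confocal imaging, 40 h, 133.
No other feasible combination exceeds 133.

133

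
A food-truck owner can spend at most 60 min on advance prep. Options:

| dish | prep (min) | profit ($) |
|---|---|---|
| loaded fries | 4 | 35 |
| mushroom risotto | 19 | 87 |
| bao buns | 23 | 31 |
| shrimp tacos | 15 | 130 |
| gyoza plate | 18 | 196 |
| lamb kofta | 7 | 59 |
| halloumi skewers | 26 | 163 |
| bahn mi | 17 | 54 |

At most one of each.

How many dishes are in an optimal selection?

The maximum profit within 60 min is 489.
For example shrimp tacos + gyoza plate + halloumi skewers achieves it, using 59 min.
Every optimal selection uses 3 dishes.

3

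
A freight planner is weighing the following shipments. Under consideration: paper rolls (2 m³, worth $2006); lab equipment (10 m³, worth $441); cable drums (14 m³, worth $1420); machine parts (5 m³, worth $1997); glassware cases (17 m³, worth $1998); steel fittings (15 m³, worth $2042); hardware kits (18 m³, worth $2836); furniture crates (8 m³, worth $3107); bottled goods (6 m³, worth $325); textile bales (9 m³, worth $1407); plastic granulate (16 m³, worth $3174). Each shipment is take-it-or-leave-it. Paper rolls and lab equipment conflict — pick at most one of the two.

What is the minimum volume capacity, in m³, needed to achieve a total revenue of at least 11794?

Look for the lowest-volume combination reaching 11794.
Taking paper rolls + machine parts + steel fittings + furniture crates + plastic granulate gives 12326 (≥ 11794) for 46 m³.
Any bundle with less than 46 m³ falls short of 11794.

46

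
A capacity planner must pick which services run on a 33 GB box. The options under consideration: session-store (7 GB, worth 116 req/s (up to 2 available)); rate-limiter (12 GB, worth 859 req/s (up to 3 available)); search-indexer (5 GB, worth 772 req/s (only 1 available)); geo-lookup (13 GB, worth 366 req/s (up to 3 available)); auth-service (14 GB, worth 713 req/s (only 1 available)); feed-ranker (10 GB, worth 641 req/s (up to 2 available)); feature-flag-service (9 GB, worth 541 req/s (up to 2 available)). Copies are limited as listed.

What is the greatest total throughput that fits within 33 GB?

A density-first pass picks 2×rate-limiter + search-indexer — 2490 at 29 GB.
Dropping 2×rate-limiter frees 24 GB; slotting in feed-ranker + 2×feature-flag-service (28 GB) lifts the total to 2495 at 33 GB.
Nothing else within 33 GB beats 2495.

2495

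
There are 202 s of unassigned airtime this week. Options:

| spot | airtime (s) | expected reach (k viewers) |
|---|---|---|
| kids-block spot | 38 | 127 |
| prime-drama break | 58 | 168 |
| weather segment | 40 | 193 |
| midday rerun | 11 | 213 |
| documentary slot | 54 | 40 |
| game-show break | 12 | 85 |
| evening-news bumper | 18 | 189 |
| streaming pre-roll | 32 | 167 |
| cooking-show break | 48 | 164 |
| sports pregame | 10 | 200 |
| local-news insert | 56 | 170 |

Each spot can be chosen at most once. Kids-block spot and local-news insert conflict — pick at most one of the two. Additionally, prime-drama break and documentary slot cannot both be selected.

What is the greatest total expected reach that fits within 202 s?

1253

Ranking by ratio (expected reach/s): sports pregame 20.00, midday rerun 19.36, evening-news bumper 10.50, game-show break 7.08.
Greedy by ratio would take weather segment + midday rerun + game-show break + evening-news bumper + streaming pre-roll + cooking-show break + sports pregame: 171 s used, total 1211.
Dropping game-show break frees 12 s; slotting in kids-block spot (38 s) lifts the total to 1253 at 197 s.
Next best is weather segment + midday rerun + game-show break + evening-news bumper + streaming pre-roll + sports pregame + local-news insert at 1217 (179 s) — short by 36.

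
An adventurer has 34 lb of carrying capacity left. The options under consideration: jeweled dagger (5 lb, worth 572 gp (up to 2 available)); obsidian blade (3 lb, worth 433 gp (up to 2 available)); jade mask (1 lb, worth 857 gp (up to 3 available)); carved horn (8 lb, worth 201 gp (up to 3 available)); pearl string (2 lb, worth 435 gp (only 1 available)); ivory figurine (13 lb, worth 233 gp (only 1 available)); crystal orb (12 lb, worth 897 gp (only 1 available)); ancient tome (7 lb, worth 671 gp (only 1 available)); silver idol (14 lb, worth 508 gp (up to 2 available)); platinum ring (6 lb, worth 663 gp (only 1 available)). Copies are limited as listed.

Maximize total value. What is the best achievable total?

The ratio ordering already packs tightly: 2×jeweled dagger + 2×obsidian blade + 3×jade mask + pearl string + ancient tome + platinum ring, 34 lb, 6350.

6350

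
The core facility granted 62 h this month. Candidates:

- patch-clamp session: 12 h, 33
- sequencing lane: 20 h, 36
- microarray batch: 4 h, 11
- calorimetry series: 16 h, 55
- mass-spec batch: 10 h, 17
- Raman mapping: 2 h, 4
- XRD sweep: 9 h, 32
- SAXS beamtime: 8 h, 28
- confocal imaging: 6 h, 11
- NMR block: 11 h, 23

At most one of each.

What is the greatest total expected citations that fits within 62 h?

186

Patch-clamp session + microarray batch + calorimetry series + Raman mapping + XRD sweep + SAXS beamtime + NMR block uses 62 of the 62 h and totals 186.
Every other selection either busts 62 h or fails to beat 186.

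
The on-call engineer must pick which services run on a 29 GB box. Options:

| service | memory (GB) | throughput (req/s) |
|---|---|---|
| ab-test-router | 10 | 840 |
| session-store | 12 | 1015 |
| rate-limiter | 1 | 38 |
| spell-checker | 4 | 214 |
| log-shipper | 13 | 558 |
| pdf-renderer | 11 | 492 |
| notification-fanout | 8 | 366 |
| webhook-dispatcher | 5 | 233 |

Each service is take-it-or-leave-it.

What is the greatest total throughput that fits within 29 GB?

2126

By throughput per GB: session-store 84.58, ab-test-router 84.00, spell-checker 53.50, webhook-dispatcher 46.60 lead.
The ratio heuristic lands on ab-test-router + session-store + rate-limiter + spell-checker (2107) but leaves 2 GB idle.
Replace spell-checker with webhook-dispatcher: the trade gains 19 net, giving 2126 at 28 GB.
Next best is ab-test-router + session-store + rate-limiter + spell-checker at 2107 (27 GB) — short by 19.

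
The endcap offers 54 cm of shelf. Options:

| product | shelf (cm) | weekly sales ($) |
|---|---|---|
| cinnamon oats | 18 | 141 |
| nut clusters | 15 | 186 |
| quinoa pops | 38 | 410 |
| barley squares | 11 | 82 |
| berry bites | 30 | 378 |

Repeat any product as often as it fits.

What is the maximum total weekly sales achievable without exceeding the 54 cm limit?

596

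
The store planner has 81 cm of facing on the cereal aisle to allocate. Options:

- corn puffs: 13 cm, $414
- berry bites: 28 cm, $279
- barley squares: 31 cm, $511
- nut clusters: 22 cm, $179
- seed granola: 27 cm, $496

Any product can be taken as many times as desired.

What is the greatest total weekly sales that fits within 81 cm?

2484

Ranking by ratio (weekly sales/cm): corn puffs 31.85, seed granola 18.37, barley squares 16.48.
Taking 6×corn puffs: 78 cm used, 2484 in weekly sales.
The spare 3 cm is too small for any remaining product, and no exchange beats 2484.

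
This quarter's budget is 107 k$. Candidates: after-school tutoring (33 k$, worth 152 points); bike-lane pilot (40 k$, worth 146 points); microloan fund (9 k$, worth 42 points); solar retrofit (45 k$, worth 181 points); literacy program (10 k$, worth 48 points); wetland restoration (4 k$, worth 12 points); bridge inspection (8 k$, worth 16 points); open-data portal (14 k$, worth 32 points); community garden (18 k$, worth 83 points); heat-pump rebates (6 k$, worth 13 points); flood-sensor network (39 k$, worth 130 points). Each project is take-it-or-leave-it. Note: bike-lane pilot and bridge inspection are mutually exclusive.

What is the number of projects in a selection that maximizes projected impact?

4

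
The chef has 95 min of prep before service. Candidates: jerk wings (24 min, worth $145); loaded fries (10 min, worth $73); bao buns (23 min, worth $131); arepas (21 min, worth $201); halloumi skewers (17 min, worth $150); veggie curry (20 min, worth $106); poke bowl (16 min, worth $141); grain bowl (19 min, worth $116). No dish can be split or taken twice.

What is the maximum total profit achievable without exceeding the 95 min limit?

714

Filling by ratio: loaded fries + arepas + halloumi skewers + poke bowl + grain bowl for 681, with 12 min left unused.
Replace loaded fries with veggie curry: the trade gains 33 net, giving 714 at 93 min.
No other feasible combination exceeds 714.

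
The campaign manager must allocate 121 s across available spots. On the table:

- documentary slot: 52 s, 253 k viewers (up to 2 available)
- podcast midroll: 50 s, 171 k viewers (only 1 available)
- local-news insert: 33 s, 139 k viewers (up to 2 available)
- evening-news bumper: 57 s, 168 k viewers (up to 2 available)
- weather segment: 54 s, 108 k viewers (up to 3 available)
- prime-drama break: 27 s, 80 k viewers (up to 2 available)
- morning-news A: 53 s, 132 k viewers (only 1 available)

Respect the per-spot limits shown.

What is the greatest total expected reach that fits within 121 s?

Density check — documentary slot 4.87, local-news insert 4.21, podcast midroll 3.42 are the best per s.
The ratio heuristic lands on 2×documentary slot (506) but leaves 17 s idle.
Replace documentary slot with 2×local-news insert: the trade gains 25 net, giving 531 at 118 s.
Nothing else within 121 s beats 531.

531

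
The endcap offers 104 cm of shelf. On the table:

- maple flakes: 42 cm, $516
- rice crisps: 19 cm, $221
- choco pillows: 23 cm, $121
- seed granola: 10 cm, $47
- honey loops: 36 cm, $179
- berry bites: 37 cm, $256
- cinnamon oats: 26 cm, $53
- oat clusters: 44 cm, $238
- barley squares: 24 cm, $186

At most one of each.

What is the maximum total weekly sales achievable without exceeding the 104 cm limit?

The ratio heuristic lands on maple flakes + rice crisps + seed granola + barley squares (970) but leaves 9 cm idle.
Replace seed granola and barley squares with berry bites: the trade gains 23 net, giving 993 at 98 cm.
The closest alternative, maple flakes + rice crisps + seed granola + barley squares, reaches only 970.

993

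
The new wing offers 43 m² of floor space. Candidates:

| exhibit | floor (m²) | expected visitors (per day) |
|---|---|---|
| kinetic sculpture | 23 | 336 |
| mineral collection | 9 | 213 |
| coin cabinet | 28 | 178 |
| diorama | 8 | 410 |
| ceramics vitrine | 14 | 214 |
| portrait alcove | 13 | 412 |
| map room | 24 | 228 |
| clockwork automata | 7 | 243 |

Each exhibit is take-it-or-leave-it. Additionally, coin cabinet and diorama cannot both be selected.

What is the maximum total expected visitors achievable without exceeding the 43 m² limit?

1279

The ratio heuristic lands on mineral collection + diorama + portrait alcove + clockwork automata (1278) but leaves 6 m² idle.
Dropping mineral collection frees 9 m²; slotting in ceramics vitrine (14 m²) lifts the total to 1279 at 42 m².
The closest alternative, mineral collection + diorama + portrait alcove + clockwork automata, reaches only 1278.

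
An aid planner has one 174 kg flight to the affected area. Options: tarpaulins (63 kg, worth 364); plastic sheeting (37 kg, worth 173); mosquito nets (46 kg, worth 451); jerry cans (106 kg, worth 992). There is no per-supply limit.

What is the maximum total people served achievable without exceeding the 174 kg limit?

Ranking by ratio (people served/kg): mosquito nets 9.80, jerry cans 9.36, tarpaulins 5.78, plastic sheeting 4.68.
Greedy by ratio would take 3×mosquito nets: 138 kg used, total 1353.
The 92 kg tied up in 2×mosquito nets is better spent on jerry cans — total rises to 1443 (152 kg).
Nothing else within 174 kg beats 1443.

1443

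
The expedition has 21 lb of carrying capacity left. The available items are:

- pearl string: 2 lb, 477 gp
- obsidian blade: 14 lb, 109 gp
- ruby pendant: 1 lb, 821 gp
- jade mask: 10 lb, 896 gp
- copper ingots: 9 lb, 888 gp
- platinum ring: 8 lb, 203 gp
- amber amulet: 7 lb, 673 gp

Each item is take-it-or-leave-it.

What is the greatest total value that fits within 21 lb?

Greedy by ratio would take pearl string + ruby pendant + copper ingots + amber amulet: 19 lb used, total 2859.
Dropping copper ingots frees 9 lb; slotting in jade mask (10 lb) lifts the total to 2867 at 20 lb.

2867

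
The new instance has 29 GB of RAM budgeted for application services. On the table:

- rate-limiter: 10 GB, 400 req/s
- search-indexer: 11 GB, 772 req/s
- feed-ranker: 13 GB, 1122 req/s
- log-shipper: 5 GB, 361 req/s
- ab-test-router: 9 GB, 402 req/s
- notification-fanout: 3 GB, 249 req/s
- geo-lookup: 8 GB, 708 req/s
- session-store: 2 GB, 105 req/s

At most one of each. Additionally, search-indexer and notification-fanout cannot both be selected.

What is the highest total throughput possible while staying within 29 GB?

The ratio ordering already packs tightly: feed-ranker + log-shipper + notification-fanout + geo-lookup, 29 GB, 2440.
The closest alternative, feed-ranker + log-shipper + geo-lookup + session-store, reaches only 2296.

2440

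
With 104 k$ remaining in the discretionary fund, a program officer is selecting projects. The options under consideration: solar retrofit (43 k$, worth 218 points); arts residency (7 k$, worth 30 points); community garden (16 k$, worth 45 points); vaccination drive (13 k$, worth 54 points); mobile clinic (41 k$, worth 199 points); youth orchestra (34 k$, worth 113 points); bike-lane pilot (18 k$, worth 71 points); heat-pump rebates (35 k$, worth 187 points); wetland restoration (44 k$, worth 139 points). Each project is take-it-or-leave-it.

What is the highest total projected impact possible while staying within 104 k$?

506

Greedy by ratio would take solar retrofit + arts residency + vaccination drive + heat-pump rebates: 98 k$ used, total 489.
Replace vaccination drive with bike-lane pilot: the trade gains 17 net, giving 506 at 103 k$.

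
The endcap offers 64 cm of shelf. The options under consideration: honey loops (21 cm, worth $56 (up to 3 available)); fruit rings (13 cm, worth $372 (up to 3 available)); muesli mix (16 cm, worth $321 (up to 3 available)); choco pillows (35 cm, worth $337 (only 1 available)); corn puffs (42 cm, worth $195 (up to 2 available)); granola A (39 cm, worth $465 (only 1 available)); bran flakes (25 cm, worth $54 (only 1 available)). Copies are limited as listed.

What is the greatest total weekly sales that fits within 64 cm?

1437

Best packing: 3×fruit rings + muesli mix — 55 cm, 1437 total.
That's the maximum — no swap from here does better than 1437.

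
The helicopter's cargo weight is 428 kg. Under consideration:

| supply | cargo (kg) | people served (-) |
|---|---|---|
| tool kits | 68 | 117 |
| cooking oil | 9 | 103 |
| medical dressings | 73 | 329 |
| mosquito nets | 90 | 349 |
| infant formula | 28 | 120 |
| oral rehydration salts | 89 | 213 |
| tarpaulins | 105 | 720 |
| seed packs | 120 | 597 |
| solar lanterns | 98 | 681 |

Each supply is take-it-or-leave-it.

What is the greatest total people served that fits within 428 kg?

2450

A density-first pass picks cooking oil + medical dressings + tarpaulins + seed packs + solar lanterns — 2430 at 405 kg.
Dropping medical dressings frees 73 kg; slotting in mosquito nets (90 kg) lifts the total to 2450 at 422 kg.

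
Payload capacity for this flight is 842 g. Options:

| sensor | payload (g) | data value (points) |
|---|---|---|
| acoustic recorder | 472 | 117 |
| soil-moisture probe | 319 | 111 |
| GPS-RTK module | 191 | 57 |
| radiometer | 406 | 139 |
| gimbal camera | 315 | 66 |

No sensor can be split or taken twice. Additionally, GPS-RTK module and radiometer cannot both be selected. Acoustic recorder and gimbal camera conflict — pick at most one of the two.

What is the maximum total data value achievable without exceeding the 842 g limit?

250

Soil-moisture probe + radiometer uses 725 of the 842 g and totals 250.
Runner-up soil-moisture probe + GPS-RTK module + gimbal camera tops out at 234.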